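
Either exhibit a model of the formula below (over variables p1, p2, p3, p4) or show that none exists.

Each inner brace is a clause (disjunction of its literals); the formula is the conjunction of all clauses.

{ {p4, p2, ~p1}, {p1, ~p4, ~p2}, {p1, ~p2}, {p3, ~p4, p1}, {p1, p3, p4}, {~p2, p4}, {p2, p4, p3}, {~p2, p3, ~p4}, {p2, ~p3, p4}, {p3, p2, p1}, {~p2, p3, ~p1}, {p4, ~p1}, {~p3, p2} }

Case p1 = 1:
Unit clause (p4) forces p4 = 1.
Case p2 = 0:
Unit clause (~p3) forces p3 = 0.
Every clause now holds.

p1: 1, p2: 0, p3: 0, p4: 1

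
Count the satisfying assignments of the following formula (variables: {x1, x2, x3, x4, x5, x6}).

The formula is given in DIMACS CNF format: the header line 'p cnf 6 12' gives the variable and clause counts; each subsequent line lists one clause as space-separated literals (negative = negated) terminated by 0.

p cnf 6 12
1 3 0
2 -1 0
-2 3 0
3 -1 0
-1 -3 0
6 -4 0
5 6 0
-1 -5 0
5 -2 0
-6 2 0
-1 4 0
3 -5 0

There are 2^6 = 64 truth assignments over (x1, x2, x3, x4, x5, x6).
Split on x1. With x1 = True, the clauses containing x1 are satisfied and ¬x1 drops from the rest; 0 of the 2^5 = 32 assignments to the other variables satisfy what remains.
With x1 = False, by the same count on the reduced clause set, 4 assignments work.
Total: 0 + 4 = 4.

4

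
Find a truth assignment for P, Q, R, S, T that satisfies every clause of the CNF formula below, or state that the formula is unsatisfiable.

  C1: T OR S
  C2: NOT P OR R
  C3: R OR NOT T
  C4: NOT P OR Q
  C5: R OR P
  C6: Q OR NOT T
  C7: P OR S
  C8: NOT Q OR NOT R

P: false; Q: false; R: true; S: true; T: false

Case T = false:
The clause (S) is unit, so S = true.
Case P = false:
The clause (R) is unit, so R = true.
The clause (NOT Q) is unit, so Q = false.
All clauses are satisfied.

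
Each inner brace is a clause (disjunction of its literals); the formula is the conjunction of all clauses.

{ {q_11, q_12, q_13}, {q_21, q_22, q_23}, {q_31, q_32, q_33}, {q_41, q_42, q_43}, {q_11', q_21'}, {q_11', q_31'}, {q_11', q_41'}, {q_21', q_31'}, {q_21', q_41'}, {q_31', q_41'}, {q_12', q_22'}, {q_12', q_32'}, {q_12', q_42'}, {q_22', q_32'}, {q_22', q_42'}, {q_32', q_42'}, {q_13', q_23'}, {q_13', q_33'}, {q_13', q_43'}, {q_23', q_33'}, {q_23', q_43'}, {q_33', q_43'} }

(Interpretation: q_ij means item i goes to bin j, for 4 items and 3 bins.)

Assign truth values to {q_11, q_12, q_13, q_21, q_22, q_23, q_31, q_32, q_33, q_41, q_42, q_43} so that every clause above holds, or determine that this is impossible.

Branch on q_11: set q_11 = 0.
Branch on q_12: set q_12 = 1.
The clause (q_22') is unit, so q_22 = 0.
The clause (q_32') is unit, so q_32 = 0.
The clause (q_42') is unit, so q_42 = 0.
Branch on q_21: set q_21 = 1.
The clause (q_31') is unit, so q_31 = 0.
The clause (q_33) is unit, so q_33 = 1.
The clause (q_41') is unit, so q_41 = 0.
The clause (q_43) is unit, so q_43 = 1.
Now (q_43') is unsatisfied and unit — conflict.
Undo q_21 and try q_21 = 0.
The clause (q_23) is unit, so q_23 = 1.
The clause (q_13') is unit, so q_13 = 0.
The clause (q_33') is unit, so q_33 = 0.
The clause (q_31) is unit, so q_31 = 1.
The clause (q_41') is unit, so q_41 = 0.
The clause (q_43) is unit, so q_43 = 1.
Now (q_43') is unsatisfied and unit — conflict.
Both values of q_21 lead to a conflict.
Undo q_12 and try q_12 = 0.
The clause (q_13) is unit, so q_13 = 1.
The clause (q_23') is unit, so q_23 = 0.
The clause (q_33') is unit, so q_33 = 0.
The clause (q_43') is unit, so q_43 = 0.
Branch on q_21: set q_21 = 1.
The clause (q_31') is unit, so q_31 = 0.
The clause (q_32) is unit, so q_32 = 1.
The clause (q_41') is unit, so q_41 = 0.
The clause (q_42) is unit, so q_42 = 1.
Now (q_42') is unsatisfied and unit — conflict.
Undo q_21 and try q_21 = 0.
The clause (q_22) is unit, so q_22 = 1.
The clause (q_32') is unit, so q_32 = 0.
The clause (q_31) is unit, so q_31 = 1.
The clause (q_41') is unit, so q_41 = 0.
The clause (q_42) is unit, so q_42 = 1.
Now (q_42') is unsatisfied and unit — conflict.
Both values of q_21 lead to a conflict.
Both values of q_12 lead to a conflict.
Undo q_11 and try q_11 = 1.
The clause (q_21') is unit, so q_21 = 0.
The clause (q_31') is unit, so q_31 = 0.
The clause (q_41') is unit, so q_41 = 0.
Branch on q_22: set q_22 = 1.
The clause (q_12') is unit, so q_12 = 0.
The clause (q_32') is unit, so q_32 = 0.
The clause (q_33) is unit, so q_33 = 1.
The clause (q_42') is unit, so q_42 = 0.
The clause (q_43) is unit, so q_43 = 1.
Now (q_43') is unsatisfied and unit — conflict.
Undo q_22 and try q_22 = 0.
The clause (q_23) is unit, so q_23 = 1.
The clause (q_13') is unit, so q_13 = 0.
The clause (q_33') is unit, so q_33 = 0.
The clause (q_32) is unit, so q_32 = 1.
The clause (q_12') is unit, so q_12 = 0.
The clause (q_42') is unit, so q_42 = 0.
The clause (q_43) is unit, so q_43 = 1.
Now (q_43') is unsatisfied and unit — conflict.
Both values of q_22 lead to a conflict.
Both values of q_11 lead to a conflict.

UNSATISFIABLE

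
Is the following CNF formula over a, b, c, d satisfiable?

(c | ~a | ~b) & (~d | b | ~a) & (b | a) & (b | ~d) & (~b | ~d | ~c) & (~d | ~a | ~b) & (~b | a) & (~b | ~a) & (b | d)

No, unsatisfiable

Case b = 1:
The clause (a) is unit, so a = 1.
Now (~a) is unsatisfied and unit — conflict.
So b must be the other value — set b = 0.
The clause (a) is unit, so a = 1.
The clause (~d) is unit, so d = 0.
Now (d) is unsatisfied and unit — conflict.
Both values of b lead to a conflict.
No assignment satisfies every clause.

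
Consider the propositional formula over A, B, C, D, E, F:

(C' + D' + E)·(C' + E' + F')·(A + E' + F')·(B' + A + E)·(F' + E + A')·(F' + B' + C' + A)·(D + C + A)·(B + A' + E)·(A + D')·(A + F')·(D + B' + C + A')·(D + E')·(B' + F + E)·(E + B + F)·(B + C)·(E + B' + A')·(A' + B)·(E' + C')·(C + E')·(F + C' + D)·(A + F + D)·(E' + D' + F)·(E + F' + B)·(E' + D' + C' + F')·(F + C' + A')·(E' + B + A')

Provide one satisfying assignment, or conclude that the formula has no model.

Case A = 1:
Unit clause (B) forces B = 1.
Unit clause (E) forces E = 1.
Unit clause (D) forces D = 1.
Unit clause (C') forces C = 0.
Now (C) is unsatisfied and unit — conflict.
Backtrack on A: now try A = 0.
Unit clause (D') forces D = 0.
Unit clause (C) forces C = 1.
Unit clause (F') forces F = 0.
Now (F) is unsatisfied and unit — conflict.
Neither A = 1 nor A = 0 works.

UNSATISFIABLE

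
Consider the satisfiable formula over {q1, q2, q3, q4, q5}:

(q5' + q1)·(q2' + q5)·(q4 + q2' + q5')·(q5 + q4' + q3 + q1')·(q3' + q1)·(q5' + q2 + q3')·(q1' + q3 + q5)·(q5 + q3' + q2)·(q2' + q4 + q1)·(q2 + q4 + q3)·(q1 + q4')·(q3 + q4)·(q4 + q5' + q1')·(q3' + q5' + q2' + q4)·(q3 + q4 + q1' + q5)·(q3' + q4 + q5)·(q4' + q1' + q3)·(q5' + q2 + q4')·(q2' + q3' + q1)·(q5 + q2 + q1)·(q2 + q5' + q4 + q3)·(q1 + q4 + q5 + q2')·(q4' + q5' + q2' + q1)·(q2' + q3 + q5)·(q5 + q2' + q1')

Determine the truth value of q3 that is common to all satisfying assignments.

True

Suppose q3 = 0.
(q4) alone gives q4 = 1.
(q1) alone gives q1 = 1.
That conflicts with the unit clause (q1').
So every satisfying assignment has q3 = True.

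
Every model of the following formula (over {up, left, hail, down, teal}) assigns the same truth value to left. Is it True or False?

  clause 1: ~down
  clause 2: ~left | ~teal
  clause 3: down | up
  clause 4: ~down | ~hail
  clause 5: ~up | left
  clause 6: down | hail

True

Suppose left = 0.
Unit clause (~down) forces down = 0.
Unit clause (up) forces up = 1.
Now (~up) is unsatisfied and unit — conflict.
So every satisfying assignment has left = True.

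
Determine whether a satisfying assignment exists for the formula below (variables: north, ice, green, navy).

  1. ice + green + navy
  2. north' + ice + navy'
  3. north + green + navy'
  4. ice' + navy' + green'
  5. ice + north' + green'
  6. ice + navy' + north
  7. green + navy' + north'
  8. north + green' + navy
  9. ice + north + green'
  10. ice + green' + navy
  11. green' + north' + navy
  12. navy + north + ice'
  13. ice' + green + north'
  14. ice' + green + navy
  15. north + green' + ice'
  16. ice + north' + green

No

Branch on ice: set ice = 1.
Branch on navy: set navy = 0.
(north) alone gives north = 1.
(green') alone gives green = 0.
That conflicts with the unit clause (green).
Backtrack on navy: now try navy = 1.
(green') alone gives green = 0.
(north) alone gives north = 1.
That conflicts with the unit clause (north').
Both values of navy lead to a conflict.
Backtrack on ice: now try ice = 0.
Branch on green: set green = 1.
(north') alone gives north = 0.
That conflicts with the unit clause (north).
Backtrack on green: now try green = 0.
(navy) alone gives navy = 1.
(north') alone gives north = 0.
That conflicts with the unit clause (north).
Both values of green lead to a conflict.
Both values of ice lead to a conflict.
No assignment satisfies every clause.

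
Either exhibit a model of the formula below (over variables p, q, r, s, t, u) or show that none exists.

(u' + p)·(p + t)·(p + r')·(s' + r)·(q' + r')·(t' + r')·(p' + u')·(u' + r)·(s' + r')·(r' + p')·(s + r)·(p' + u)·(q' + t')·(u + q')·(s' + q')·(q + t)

UNSATISFIABLE

Branch on u: set u = 0.
Unit clause (p') forces p = 0.
Unit clause (t) forces t = 1.
Unit clause (r') forces r = 0.
Unit clause (s') forces s = 0.
But (s) is also a unit clause — contradiction.
So u must be the other value — set u = 1.
Unit clause (p) forces p = 1.
But (p') is also a unit clause — contradiction.
Either choice for u ends in contradiction.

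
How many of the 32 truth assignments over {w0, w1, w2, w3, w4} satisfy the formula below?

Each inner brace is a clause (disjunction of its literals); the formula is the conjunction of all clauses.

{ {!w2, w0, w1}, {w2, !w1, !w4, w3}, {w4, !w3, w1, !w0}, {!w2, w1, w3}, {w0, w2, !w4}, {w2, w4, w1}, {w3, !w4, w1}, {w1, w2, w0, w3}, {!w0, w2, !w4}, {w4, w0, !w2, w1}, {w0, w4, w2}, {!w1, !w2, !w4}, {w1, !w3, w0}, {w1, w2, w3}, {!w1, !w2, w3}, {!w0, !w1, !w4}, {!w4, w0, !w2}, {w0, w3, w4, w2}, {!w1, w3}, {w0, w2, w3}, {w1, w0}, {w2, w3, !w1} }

There are 2^5 = 32 truth assignments over (w0, w1, w2, w3, w4).
Split on w2. With w2 = true, the clauses containing w2 are satisfied and !w2 drops from the rest; 3 of the 2^4 = 16 assignments to the other variables satisfy what remains.
With w2 = false, by the same count on the reduced clause set, 1 assignment works.
(One model: w0=F, w1=T, w2=T, w3=T, w4=F.)
Total: 3 + 1 = 4.

4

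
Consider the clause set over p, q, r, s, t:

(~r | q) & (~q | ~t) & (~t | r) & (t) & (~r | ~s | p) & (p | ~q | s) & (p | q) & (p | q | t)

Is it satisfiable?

Unit clause (t) forces t = 1.
Unit clause (~q) forces q = 0.
Unit clause (~r) forces r = 0.
That conflicts with the unit clause (r).
No assignment satisfies every clause.

Unsatisfiable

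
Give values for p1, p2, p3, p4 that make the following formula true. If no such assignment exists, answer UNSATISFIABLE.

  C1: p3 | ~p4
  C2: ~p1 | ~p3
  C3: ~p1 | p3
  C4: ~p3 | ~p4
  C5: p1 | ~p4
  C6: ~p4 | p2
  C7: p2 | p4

Branch on p3: set p3 = 0.
Unit clause (~p4) forces p4 = 0.
Unit clause (~p1) forces p1 = 0.
Unit clause (p2) forces p2 = 1.
All clauses are satisfied.

p1: 0,  p2: 1,  p3: 0,  p4: 0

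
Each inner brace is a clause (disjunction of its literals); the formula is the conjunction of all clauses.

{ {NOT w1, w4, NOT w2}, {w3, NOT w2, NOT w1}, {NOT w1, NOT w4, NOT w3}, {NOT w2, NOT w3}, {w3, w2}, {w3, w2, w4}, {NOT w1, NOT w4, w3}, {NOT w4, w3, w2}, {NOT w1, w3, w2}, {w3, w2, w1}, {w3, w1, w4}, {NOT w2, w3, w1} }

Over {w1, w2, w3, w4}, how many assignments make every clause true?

There are 2^4 = 16 truth assignments over (w1, w2, w3, w4).
Check each against the 12 clauses (columns in the order w1, w2, w3, w4):
  F F F F  ✗ fails (w3 OR w2)
  F F F T  ✗ fails (w3 OR w2)
  F F T F  ✓ satisfies all
  F F T T  ✓ satisfies all
  F T F F  ✗ fails (w3 OR w1 OR w4)
  F T F T  ✗ fails (NOT w2 OR w3 OR w1)
  F T T F  ✗ fails (NOT w2 OR NOT w3)
  F T T T  ✗ fails (NOT w2 OR NOT w3)
  T F F F  ✗ fails (w3 OR w2)
  T F F T  ✗ fails (w3 OR w2)
  T F T F  ✓ satisfies all
  T F T T  ✗ fails (NOT w1 OR NOT w4 OR NOT w3)
  T T F F  ✗ fails (NOT w1 OR w4 OR NOT w2)
  T T F T  ✗ fails (w3 OR NOT w2 OR NOT w1)
  T T T F  ✗ fails (NOT w1 OR w4 OR NOT w2)
  T T T T  ✗ fails (NOT w1 OR NOT w4 OR NOT w3)
3 of the 16 rows are models.

3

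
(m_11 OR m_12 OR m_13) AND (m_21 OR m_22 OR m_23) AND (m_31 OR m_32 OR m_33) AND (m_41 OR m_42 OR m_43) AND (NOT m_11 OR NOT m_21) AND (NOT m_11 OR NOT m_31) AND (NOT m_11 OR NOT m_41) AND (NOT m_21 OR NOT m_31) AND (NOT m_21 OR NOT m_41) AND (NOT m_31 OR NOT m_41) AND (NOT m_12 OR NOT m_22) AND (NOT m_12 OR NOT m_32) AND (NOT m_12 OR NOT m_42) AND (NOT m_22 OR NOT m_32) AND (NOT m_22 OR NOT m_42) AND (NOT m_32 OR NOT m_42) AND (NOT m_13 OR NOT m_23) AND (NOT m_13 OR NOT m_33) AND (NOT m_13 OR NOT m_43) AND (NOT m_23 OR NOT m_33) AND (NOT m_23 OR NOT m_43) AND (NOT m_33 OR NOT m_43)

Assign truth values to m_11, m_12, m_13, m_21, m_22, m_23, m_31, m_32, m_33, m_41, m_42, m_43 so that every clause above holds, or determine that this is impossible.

Branch on m_11: set m_11 = false.
Branch on m_12: set m_12 = true.
From the singleton clause (NOT m_22), m_22 = false.
From the singleton clause (NOT m_32), m_32 = false.
From the singleton clause (NOT m_42), m_42 = false.
Branch on m_21: set m_21 = true.
From the singleton clause (NOT m_31), m_31 = false.
From the singleton clause (m_33), m_33 = true.
From the singleton clause (NOT m_41), m_41 = false.
From the singleton clause (m_43), m_43 = true.
That conflicts with the unit clause (NOT m_43).
Undo m_21 and try m_21 = false.
From the singleton clause (m_23), m_23 = true.
From the singleton clause (NOT m_13), m_13 = false.
From the singleton clause (NOT m_33), m_33 = false.
From the singleton clause (m_31), m_31 = true.
From the singleton clause (NOT m_41), m_41 = false.
From the singleton clause (m_43), m_43 = true.
That conflicts with the unit clause (NOT m_43).
Both values of m_21 lead to a conflict.
Undo m_12 and try m_12 = false.
From the singleton clause (m_13), m_13 = true.
From the singleton clause (NOT m_23), m_23 = false.
From the singleton clause (NOT m_33), m_33 = false.
From the singleton clause (NOT m_43), m_43 = false.
Branch on m_21: set m_21 = true.
From the singleton clause (NOT m_31), m_31 = false.
From the singleton clause (m_32), m_32 = true.
From the singleton clause (NOT m_41), m_41 = false.
From the singleton clause (m_42), m_42 = true.
That conflicts with the unit clause (NOT m_42).
Undo m_21 and try m_21 = false.
From the singleton clause (m_22), m_22 = true.
From the singleton clause (NOT m_32), m_32 = false.
From the singleton clause (m_31), m_31 = true.
From the singleton clause (NOT m_41), m_41 = false.
From the singleton clause (m_42), m_42 = true.
That conflicts with the unit clause (NOT m_42).
Both values of m_21 lead to a conflict.
Both values of m_12 lead to a conflict.
Undo m_11 and try m_11 = true.
From the singleton clause (NOT m_21), m_21 = false.
From the singleton clause (NOT m_31), m_31 = false.
From the singleton clause (NOT m_41), m_41 = false.
Branch on m_22: set m_22 = true.
From the singleton clause (NOT m_12), m_12 = false.
From the singleton clause (NOT m_32), m_32 = false.
From the singleton clause (m_33), m_33 = true.
From the singleton clause (NOT m_42), m_42 = false.
From the singleton clause (m_43), m_43 = true.
That conflicts with the unit clause (NOT m_43).
Undo m_22 and try m_22 = false.
From the singleton clause (m_23), m_23 = true.
From the singleton clause (NOT m_13), m_13 = false.
From the singleton clause (NOT m_33), m_33 = false.
From the singleton clause (m_32), m_32 = true.
From the singleton clause (NOT m_12), m_12 = false.
From the singleton clause (NOT m_42), m_42 = false.
From the singleton clause (m_43), m_43 = true.
That conflicts with the unit clause (NOT m_43).
Both values of m_22 lead to a conflict.
Both values of m_11 lead to a conflict.

UNSATISFIABLE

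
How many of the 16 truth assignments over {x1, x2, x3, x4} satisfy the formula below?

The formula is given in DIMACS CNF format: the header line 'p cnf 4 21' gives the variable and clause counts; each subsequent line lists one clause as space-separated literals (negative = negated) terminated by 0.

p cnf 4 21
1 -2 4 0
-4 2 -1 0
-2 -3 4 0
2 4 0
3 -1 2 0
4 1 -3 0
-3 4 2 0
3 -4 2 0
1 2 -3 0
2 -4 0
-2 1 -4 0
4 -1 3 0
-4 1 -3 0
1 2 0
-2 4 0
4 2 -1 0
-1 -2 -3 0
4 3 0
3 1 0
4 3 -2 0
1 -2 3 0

1

There are 2^4 = 16 truth assignments over (x1, x2, x3, x4).
Check each against the 21 clauses (columns in the order x1, x2, x3, x4):
  F F F F  ✗ fails (x2 ∨ x4)
  F F F T  ✗ fails (x3 ∨ ¬x4 ∨ x2)
  F F T F  ✗ fails (x2 ∨ x4)
  F F T T  ✗ fails (x1 ∨ x2 ∨ ¬x3)
  F T F F  ✗ fails (x1 ∨ ¬x2 ∨ x4)
  F T F T  ✗ fails (¬x2 ∨ x1 ∨ ¬x4)
  F T T F  ✗ fails (x1 ∨ ¬x2 ∨ x4)
  F T T T  ✗ fails (¬x2 ∨ x1 ∨ ¬x4)
  T F F F  ✗ fails (x2 ∨ x4)
  T F F T  ✗ fails (¬x4 ∨ x2 ∨ ¬x1)
  T F T F  ✗ fails (x2 ∨ x4)
  T F T T  ✗ fails (¬x4 ∨ x2 ∨ ¬x1)
  T T F F  ✗ fails (x4 ∨ ¬x1 ∨ x3)
  T T F T  ✓ satisfies all
  T T T F  ✗ fails (¬x2 ∨ ¬x3 ∨ x4)
  T T T T  ✗ fails (¬x1 ∨ ¬x2 ∨ ¬x3)
1 of the 16 rows is a model.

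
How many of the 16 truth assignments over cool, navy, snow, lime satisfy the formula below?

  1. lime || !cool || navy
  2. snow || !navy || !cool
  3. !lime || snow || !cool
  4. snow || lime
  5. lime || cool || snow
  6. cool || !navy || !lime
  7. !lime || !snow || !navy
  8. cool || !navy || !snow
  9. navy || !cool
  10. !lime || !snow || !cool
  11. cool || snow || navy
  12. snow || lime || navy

There are 2^4 = 16 truth assignments over (cool, navy, snow, lime).
Check each against the 12 clauses (columns in the order cool, navy, snow, lime):
  F F F F  ✗ fails (snow || lime)
  F F F T  ✗ fails (cool || snow || navy)
  F F T F  ✓ satisfies all
  F F T T  ✓ satisfies all
  F T F F  ✗ fails (snow || lime)
  F T F T  ✗ fails (cool || !navy || !lime)
  F T T F  ✗ fails (cool || !navy || !snow)
  F T T T  ✗ fails (cool || !navy || !lime)
  T F F F  ✗ fails (lime || !cool || navy)
  T F F T  ✗ fails (!lime || snow || !cool)
  T F T F  ✗ fails (lime || !cool || navy)
  T F T T  ✗ fails (navy || !cool)
  T T F F  ✗ fails (snow || !navy || !cool)
  T T F T  ✗ fails (snow || !navy || !cool)
  T T T F  ✓ satisfies all
  T T T T  ✗ fails (!lime || !snow || !navy)
3 of the 16 rows are models.

3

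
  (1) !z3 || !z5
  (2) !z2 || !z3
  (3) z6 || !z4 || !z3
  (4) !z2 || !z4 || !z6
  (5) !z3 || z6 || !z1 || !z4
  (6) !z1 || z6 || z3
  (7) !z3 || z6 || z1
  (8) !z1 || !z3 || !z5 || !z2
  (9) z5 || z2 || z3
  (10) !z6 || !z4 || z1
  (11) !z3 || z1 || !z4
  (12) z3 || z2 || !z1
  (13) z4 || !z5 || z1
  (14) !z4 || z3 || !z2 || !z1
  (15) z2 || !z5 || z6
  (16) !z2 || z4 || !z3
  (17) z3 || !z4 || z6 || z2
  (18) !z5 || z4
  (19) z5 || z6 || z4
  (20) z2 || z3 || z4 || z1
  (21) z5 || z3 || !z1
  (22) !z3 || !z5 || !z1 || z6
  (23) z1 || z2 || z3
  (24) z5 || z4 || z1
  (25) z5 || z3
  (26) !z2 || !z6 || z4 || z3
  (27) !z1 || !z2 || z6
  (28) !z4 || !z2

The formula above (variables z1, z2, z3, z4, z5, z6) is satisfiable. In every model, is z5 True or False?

Suppose z5 = true.
The clause (!z3) is unit, so z3 = false.
The clause (z4) is unit, so z4 = true.
The clause (!z2) is unit, so z2 = false.
The clause (!z1) is unit, so z1 = false.
Now (z1) is unsatisfied and unit — conflict.
So every satisfying assignment has z5 = False.

False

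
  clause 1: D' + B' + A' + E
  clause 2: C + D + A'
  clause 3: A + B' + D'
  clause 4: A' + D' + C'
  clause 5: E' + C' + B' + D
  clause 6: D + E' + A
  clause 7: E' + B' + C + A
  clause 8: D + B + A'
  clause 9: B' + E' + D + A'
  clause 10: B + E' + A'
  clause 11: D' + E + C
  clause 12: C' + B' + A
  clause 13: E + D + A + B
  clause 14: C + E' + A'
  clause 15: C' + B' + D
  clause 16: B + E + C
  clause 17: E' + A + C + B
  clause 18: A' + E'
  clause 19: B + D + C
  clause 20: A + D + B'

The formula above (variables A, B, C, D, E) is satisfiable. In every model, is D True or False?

Suppose D = 0.
Case C = 1:
(B') alone gives B = 0.
(A') alone gives A = 0.
(E') alone gives E = 0.
But (E) is also a unit clause — contradiction.
That branch fails; take C = 0 instead.
(A') alone gives A = 0.
(E') alone gives E = 0.
(B) alone gives B = 1.
But (B') is also a unit clause — contradiction.
Either choice for C ends in contradiction.
So every satisfying assignment has D = True.

True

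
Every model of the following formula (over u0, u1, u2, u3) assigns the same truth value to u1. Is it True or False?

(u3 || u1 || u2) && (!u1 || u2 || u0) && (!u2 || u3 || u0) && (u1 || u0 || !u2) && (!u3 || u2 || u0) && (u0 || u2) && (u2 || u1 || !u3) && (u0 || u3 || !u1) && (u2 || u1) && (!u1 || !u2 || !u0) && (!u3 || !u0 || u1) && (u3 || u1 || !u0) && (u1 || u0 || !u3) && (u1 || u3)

True

Suppose u1 = false.
Unit clause (u2) forces u2 = true.
Unit clause (u0) forces u0 = true.
Unit clause (!u3) forces u3 = false.
But (u3) is also a unit clause — contradiction.
So every satisfying assignment has u1 = True.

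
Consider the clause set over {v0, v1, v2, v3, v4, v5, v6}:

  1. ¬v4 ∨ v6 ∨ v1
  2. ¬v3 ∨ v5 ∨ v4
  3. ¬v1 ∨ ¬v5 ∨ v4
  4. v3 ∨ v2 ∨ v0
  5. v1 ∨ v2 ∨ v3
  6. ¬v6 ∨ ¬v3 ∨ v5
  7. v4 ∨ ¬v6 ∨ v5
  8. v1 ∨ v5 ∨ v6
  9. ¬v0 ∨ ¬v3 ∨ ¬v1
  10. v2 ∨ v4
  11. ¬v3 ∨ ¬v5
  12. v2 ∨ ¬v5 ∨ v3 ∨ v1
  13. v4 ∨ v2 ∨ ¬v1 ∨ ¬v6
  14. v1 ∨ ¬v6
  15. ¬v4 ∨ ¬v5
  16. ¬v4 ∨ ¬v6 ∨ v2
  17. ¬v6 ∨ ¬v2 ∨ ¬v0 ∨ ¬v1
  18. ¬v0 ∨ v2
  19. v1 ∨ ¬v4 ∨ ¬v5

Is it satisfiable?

Branch on v2: set v2 = True.
Branch on v3: set v3 = True.
From the singleton clause (¬v5), v5 = False.
From the singleton clause (v4), v4 = True.
From the singleton clause (¬v6), v6 = False.
From the singleton clause (v1), v1 = True.
From the singleton clause (¬v0), v0 = False.
This assignment satisfies each clause.
A satisfying assignment: v0: False, v1: True, v2: True, v3: True, v4: True, v5: False, v6: False.

Yes, satisfiable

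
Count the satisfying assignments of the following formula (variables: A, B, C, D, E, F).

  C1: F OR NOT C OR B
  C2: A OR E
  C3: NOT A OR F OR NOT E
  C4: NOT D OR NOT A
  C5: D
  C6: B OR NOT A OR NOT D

7

There are 2^6 = 64 truth assignments over (A, B, C, D, E, F).
Split on C. With C = true, the clauses containing C are satisfied and NOT C drops from the rest; 3 of the 2^5 = 32 assignments to the other variables satisfy what remains.
With C = false, by the same count on the reduced clause set, 4 assignments work.
(One model: A=F, B=F, C=F, D=T, E=T, F=F.)
Total: 3 + 4 = 7.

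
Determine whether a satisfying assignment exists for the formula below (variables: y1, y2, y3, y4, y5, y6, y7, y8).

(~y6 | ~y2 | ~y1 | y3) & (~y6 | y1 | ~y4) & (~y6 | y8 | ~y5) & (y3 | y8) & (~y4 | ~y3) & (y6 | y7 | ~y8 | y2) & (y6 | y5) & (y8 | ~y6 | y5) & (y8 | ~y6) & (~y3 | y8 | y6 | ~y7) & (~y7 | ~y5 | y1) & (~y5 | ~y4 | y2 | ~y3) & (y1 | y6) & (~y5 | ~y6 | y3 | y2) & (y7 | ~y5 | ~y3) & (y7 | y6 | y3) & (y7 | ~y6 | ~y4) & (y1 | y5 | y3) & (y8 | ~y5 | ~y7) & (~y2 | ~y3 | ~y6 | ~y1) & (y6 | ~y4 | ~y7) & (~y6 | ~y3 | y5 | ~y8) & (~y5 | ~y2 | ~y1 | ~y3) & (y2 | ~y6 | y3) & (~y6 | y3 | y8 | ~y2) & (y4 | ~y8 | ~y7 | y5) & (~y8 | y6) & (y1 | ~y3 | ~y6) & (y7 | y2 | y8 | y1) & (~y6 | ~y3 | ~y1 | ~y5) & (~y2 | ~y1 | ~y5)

Try y3 = 0.
The clause (y8) is unit, so y8 = 1.
The clause (y6) is unit, so y6 = 1.
The clause (y2) is unit, so y2 = 1.
The clause (~y1) is unit, so y1 = 0.
The clause (~y4) is unit, so y4 = 0.
The clause (y5) is unit, so y5 = 1.
The clause (~y7) is unit, so y7 = 0.
All clauses are satisfied.
A satisfying assignment: y1=0; y2=1; y3=0; y4=0; y5=1; y6=1; y7=0; y8=1.

Satisfiable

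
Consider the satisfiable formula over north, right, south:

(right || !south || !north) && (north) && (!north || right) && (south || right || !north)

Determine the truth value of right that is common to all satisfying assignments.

True

Suppose right = false.
From the singleton clause (north), north = true.
But (!north) is also a unit clause — contradiction.
So every satisfying assignment has right = True.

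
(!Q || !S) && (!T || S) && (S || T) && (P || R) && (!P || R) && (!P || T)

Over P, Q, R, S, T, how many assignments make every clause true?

There are 2^5 = 32 truth assignments over (P, Q, R, S, T).
Split on S. With S = true, the clauses containing S are satisfied and !S drops from the rest; 3 of the 2^4 = 16 assignments to the other variables satisfy what remains.
With S = false, by the same count on the reduced clause set, 0 assignments work.
(One model: P=F, Q=F, R=T, S=T, T=F.)
Total: 3 + 0 = 3.

3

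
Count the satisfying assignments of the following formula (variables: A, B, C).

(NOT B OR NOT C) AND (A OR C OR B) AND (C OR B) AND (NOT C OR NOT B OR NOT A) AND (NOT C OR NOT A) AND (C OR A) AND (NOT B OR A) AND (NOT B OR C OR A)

2

There are 2^3 = 8 truth assignments over (A, B, C).
Split on B. With B = true, the clauses containing B are satisfied and NOT B drops from the rest; 1 of the 2^2 = 4 assignments to the other variables satisfy what remains.
With B = false, by the same count on the reduced clause set, 1 assignment works.
(One model: A=F, B=F, C=T.)
Total: 1 + 1 = 2.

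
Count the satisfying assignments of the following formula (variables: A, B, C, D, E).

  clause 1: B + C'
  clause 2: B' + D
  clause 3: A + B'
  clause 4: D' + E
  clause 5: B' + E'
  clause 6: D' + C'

6

There are 2^5 = 32 truth assignments over (A, B, C, D, E).
Split on D. With D = 1, the clauses containing D are satisfied and D' drops from the rest; 2 of the 2^4 = 16 assignments to the other variables satisfy what remains.
With D = 0, by the same count on the reduced clause set, 4 assignments work.
(One model: A=F, B=F, C=F, D=F, E=F.)
Total: 2 + 4 = 6.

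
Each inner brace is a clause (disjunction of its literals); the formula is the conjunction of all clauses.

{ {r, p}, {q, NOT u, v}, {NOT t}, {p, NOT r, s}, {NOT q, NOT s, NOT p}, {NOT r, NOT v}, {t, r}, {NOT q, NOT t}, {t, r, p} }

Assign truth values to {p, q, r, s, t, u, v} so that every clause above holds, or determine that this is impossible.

Unit clause (NOT t) forces t = false.
Unit clause (r) forces r = true.
Unit clause (NOT v) forces v = false.
Suppose q = true.
Suppose p = false.
Unit clause (s) forces s = true.
All clauses hold; u can take either value.

p ↦ false; q ↦ true; r ↦ true; s ↦ true; t ↦ false; u ↦ true; v ↦ false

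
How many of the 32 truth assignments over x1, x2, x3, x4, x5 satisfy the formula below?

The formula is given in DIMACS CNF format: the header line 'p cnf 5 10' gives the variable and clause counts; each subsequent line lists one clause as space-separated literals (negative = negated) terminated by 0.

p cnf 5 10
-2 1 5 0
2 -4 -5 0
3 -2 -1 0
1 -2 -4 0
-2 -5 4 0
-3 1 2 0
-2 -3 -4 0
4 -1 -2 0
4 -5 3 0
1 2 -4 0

There are 2^5 = 32 truth assignments over (x1, x2, x3, x4, x5).
Split on x2. With x2 = True, the clauses containing x2 are satisfied and ¬x2 drops from the rest; 0 of the 2^4 = 16 assignments to the other variables satisfy what remains.
With x2 = False, by the same count on the reduced clause set, 6 assignments work.
Total: 0 + 6 = 6.

6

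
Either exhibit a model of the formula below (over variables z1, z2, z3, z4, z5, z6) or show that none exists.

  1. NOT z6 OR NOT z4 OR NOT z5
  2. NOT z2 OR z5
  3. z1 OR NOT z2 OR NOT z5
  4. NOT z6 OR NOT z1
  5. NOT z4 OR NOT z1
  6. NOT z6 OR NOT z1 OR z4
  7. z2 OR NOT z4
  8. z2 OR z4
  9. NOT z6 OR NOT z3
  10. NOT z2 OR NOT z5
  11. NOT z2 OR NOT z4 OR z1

UNSATISFIABLE

Case z2 = false:
Unit clause (NOT z4) forces z4 = false.
That conflicts with the unit clause (z4).
Backtrack on z2: now try z2 = true.
Unit clause (z5) forces z5 = true.
That conflicts with the unit clause (NOT z5).
Both values of z2 lead to a conflict.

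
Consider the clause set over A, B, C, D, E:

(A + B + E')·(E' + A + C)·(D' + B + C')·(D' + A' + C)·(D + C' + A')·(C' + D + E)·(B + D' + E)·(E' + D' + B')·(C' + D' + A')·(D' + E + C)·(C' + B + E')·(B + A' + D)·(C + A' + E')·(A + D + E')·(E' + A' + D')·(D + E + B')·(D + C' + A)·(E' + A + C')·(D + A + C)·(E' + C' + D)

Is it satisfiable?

Satisfiable

Suppose A = 0.
Suppose B = 1.
Suppose E = 0.
Unit clause (D) forces D = 1.
Unit clause (C) forces C = 1.
This assignment satisfies each clause.
A satisfying assignment: A: 0,  B: 1,  C: 1,  D: 1,  E: 0.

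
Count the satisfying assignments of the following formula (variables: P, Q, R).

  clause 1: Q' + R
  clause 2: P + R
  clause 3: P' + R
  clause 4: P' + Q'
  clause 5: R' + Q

There are 2^3 = 8 truth assignments over (P, Q, R).
Split on P. With P = 1, the clauses containing P are satisfied and P' drops from the rest; 0 of the 2^2 = 4 assignments to the other variables satisfy what remains.
With P = 0, by the same count on the reduced clause set, 1 assignment works.
(One model: P=F, Q=T, R=T.)
Total: 0 + 1 = 1.

1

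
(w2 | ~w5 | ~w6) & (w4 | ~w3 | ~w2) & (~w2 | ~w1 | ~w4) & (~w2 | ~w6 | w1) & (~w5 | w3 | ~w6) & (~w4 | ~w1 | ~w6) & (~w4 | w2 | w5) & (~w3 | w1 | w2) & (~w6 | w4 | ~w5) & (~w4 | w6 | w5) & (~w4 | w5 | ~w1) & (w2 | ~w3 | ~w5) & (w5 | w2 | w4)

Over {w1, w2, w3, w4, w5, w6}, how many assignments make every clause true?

11

There are 2^6 = 64 truth assignments over (w1, w2, w3, w4, w5, w6).
Split on w2. With w2 = 1, the clauses containing w2 are satisfied and ~w2 drops from the rest; 7 of the 2^5 = 32 assignments to the other variables satisfy what remains.
With w2 = 0, by the same count on the reduced clause set, 4 assignments work.
(One model: w1=F, w2=F, w3=F, w4=F, w5=T, w6=F.)
Total: 7 + 4 = 11.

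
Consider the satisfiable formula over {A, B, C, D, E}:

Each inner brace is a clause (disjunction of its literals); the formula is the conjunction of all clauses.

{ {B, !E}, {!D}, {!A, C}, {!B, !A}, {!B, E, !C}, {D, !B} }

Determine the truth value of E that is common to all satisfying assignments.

False

Suppose E = true.
The clause (B) is unit, so B = true.
The clause (!D) is unit, so D = false.
That conflicts with the unit clause (D).
So every satisfying assignment has E = False.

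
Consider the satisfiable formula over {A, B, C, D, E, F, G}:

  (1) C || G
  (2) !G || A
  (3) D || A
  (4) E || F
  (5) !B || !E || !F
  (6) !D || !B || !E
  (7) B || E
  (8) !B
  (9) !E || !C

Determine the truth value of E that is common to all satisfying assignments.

Suppose E = false.
Unit clause (F) forces F = true.
Unit clause (B) forces B = true.
That conflicts with the unit clause (!B).
So every satisfying assignment has E = True.

True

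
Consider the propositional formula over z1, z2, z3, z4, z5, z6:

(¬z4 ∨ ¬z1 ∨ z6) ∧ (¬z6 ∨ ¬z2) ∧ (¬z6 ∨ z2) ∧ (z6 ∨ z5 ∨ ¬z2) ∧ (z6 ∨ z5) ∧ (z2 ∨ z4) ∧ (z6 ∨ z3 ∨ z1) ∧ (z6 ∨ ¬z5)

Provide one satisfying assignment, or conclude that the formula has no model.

Suppose z6 = False.
From the singleton clause (z5), z5 = True.
That conflicts with the unit clause (¬z5).
Backtrack on z6: now try z6 = True.
From the singleton clause (¬z2), z2 = False.
That conflicts with the unit clause (z2).
Both values of z6 lead to a conflict.

UNSATISFIABLE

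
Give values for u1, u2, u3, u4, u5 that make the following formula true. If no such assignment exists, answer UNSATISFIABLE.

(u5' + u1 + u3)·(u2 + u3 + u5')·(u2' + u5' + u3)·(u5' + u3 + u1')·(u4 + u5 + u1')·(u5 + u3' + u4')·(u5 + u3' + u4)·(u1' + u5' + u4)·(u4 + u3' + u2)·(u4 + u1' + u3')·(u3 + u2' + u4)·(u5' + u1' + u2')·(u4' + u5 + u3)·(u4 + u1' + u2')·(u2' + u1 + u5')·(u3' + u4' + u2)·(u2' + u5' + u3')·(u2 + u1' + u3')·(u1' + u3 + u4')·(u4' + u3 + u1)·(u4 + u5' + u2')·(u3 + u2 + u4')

Branch on u5: set u5 = 0.
Branch on u4: set u4 = 0.
(u1') alone gives u1 = 0.
(u3') alone gives u3 = 0.
(u2') alone gives u2 = 0.
Every clause now holds.

u1=0; u2=0; u3=0; u4=0; u5=0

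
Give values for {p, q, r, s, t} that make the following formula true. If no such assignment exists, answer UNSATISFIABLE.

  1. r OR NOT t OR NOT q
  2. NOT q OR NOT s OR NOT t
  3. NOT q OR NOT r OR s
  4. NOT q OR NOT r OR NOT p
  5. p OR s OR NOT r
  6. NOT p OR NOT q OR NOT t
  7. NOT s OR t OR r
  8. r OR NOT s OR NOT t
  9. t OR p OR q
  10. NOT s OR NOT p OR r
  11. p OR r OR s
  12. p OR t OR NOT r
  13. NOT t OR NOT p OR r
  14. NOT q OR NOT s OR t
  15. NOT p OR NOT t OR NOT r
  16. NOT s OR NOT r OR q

p: true; q: false; r: true; s: false; t: false

Try r = true.
Try q = false.
Unit clause (NOT s) forces s = false.
Unit clause (p) forces p = true.
Unit clause (NOT t) forces t = false.
All clauses are satisfied.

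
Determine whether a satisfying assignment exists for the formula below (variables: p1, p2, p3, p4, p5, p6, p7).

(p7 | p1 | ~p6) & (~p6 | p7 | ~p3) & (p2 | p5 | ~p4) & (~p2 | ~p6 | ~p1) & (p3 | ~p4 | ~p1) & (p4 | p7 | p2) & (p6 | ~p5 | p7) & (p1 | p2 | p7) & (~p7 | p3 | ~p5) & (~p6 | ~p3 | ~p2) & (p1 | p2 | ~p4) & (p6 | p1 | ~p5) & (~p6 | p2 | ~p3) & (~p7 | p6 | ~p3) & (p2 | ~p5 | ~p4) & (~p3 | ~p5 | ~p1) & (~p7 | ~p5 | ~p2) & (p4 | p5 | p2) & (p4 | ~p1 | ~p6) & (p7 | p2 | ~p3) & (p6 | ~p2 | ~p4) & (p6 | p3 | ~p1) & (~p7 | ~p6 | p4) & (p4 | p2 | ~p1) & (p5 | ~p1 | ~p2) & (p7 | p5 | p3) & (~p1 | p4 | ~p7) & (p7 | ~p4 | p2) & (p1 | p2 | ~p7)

Yes, satisfiable

Suppose p7 = 1.
Suppose p3 = 0.
From the singleton clause (~p5), p5 = 0.
Suppose p2 = 1.
From the singleton clause (~p1), p1 = 0.
Suppose p6 = 1.
From the singleton clause (p4), p4 = 1.
This assignment satisfies each clause.
A satisfying assignment: p1=0, p2=1, p3=0, p4=1, p5=0, p6=1, p7=1.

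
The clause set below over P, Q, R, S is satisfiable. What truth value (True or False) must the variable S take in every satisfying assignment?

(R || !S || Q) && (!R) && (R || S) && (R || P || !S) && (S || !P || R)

True

Suppose S = false.
The clause (!R) is unit, so R = false.
That conflicts with the unit clause (R).
So every satisfying assignment has S = True.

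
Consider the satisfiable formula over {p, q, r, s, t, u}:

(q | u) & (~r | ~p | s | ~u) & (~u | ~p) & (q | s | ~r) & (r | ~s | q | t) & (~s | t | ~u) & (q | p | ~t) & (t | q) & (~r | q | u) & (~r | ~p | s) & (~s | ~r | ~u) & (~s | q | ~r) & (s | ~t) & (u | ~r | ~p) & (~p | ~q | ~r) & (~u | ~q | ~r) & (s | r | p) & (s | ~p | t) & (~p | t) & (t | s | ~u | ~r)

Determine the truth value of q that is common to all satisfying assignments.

Suppose q = 0.
(u) alone gives u = 1.
(~p) alone gives p = 0.
(~t) alone gives t = 0.
Now (t) is unsatisfied and unit — conflict.
So every satisfying assignment has q = True.

True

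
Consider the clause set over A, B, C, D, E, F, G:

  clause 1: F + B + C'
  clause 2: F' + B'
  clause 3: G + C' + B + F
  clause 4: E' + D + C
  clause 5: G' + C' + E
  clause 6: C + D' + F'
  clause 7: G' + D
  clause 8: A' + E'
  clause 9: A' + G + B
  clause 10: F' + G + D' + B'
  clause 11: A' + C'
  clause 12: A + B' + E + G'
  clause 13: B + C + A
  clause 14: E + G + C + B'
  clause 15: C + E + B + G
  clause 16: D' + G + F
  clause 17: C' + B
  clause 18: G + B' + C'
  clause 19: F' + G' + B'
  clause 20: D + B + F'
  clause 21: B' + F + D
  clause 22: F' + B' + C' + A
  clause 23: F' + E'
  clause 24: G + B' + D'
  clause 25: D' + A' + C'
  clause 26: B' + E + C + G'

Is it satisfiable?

Yes

Try F = 0.
Try B = 0.
From the singleton clause (C'), C = 0.
From the singleton clause (A), A = 1.
From the singleton clause (E'), E = 0.
From the singleton clause (G), G = 1.
From the singleton clause (D), D = 1.
This assignment satisfies each clause.
A satisfying assignment: A ↦ 1,  B ↦ 0,  C ↦ 0,  D ↦ 1,  E ↦ 0,  F ↦ 0,  G ↦ 1.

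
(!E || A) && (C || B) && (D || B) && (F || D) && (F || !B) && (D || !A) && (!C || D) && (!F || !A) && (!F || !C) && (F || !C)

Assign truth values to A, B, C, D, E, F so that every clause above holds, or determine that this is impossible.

Branch on E: set E = false.
Branch on C: set C = false.
The clause (B) is unit, so B = true.
The clause (F) is unit, so F = true.
The clause (!A) is unit, so A = false.
All clauses hold; D can take either value.

A: false, B: true, C: false, D: false, E: false, F: true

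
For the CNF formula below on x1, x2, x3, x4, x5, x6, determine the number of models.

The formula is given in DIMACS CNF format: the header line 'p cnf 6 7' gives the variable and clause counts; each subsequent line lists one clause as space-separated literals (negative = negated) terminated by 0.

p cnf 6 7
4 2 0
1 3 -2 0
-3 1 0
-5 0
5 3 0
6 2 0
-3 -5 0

5

There are 2^6 = 64 truth assignments over (x1, x2, x3, x4, x5, x6).
Split on x5. With x5 = True, the clauses containing x5 are satisfied and ¬x5 drops from the rest; 0 of the 2^5 = 32 assignments to the other variables satisfy what remains.
With x5 = False, by the same count on the reduced clause set, 5 assignments work.
Total: 0 + 5 = 5.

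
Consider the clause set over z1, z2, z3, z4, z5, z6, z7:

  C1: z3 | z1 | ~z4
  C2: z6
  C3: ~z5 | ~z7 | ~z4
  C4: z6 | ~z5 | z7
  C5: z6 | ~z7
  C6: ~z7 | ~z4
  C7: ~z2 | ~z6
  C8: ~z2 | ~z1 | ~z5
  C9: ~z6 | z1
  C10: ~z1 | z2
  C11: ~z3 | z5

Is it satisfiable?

From the singleton clause (z6), z6 = 1.
From the singleton clause (~z2), z2 = 0.
From the singleton clause (z1), z1 = 1.
Now (~z1) is unsatisfied and unit — conflict.
No assignment satisfies every clause.

No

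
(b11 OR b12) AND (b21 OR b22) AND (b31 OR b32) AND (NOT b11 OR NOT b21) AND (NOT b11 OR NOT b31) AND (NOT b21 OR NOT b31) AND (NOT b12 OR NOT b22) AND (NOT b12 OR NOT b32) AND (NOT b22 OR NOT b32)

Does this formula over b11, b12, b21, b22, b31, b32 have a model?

Unsatisfiable

Branch on b11: set b11 = true.
The clause (NOT b21) is unit, so b21 = false.
The clause (b22) is unit, so b22 = true.
The clause (NOT b31) is unit, so b31 = false.
The clause (b32) is unit, so b32 = true.
That conflicts with the unit clause (NOT b32).
Undo b11 and try b11 = false.
The clause (b12) is unit, so b12 = true.
The clause (NOT b22) is unit, so b22 = false.
The clause (b21) is unit, so b21 = true.
The clause (NOT b31) is unit, so b31 = false.
The clause (b32) is unit, so b32 = true.
That conflicts with the unit clause (NOT b32).
Either choice for b11 ends in contradiction.
No assignment satisfies every clause.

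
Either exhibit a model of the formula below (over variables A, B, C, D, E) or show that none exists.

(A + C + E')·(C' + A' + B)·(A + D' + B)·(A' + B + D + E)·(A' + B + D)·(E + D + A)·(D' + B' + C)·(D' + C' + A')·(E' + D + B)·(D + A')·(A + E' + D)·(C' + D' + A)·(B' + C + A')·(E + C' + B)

A: 1; B: 0; C: 0; D: 1; E: 1

Try D = 1.
Try A = 1.
The clause (C') is unit, so C = 0.
The clause (B') is unit, so B = 0.
All clauses hold; E can take either value.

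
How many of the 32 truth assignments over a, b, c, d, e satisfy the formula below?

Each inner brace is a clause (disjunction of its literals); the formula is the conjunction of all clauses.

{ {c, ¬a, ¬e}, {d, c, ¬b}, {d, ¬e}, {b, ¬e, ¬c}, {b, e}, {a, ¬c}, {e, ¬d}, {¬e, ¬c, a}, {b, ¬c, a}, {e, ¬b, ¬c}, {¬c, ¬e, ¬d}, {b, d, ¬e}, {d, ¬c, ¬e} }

There are 2^5 = 32 truth assignments over (a, b, c, d, e).
Split on b. With b = True, the clauses containing b are satisfied and ¬b drops from the rest; 1 of the 2^4 = 16 assignments to the other variables satisfy what remains.
With b = False, by the same count on the reduced clause set, 1 assignment works.
(One model: a=F, b=F, c=F, d=T, e=T.)
Total: 1 + 1 = 2.

2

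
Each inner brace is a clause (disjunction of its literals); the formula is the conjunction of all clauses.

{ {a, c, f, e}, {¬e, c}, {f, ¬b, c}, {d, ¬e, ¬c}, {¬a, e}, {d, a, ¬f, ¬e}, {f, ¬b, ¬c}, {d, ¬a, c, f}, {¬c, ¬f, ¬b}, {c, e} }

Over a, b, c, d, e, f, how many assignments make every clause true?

8

There are 2^6 = 64 truth assignments over (a, b, c, d, e, f).
Split on d. With d = True, the clauses containing d are satisfied and ¬d drops from the rest; 6 of the 2^5 = 32 assignments to the other variables satisfy what remains.
With d = False, by the same count on the reduced clause set, 2 assignments work.
(One model: a=F, b=F, c=T, d=F, e=F, f=F.)
Total: 6 + 2 = 8.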